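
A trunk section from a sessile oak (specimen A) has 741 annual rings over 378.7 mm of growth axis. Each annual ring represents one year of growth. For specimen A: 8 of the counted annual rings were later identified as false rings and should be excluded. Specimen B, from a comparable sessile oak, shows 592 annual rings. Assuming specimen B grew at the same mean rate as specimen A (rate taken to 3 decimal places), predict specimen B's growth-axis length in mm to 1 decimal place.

306.1 mm

Specimen A: correcting the raw count gives 741 − 8 = 733 true annual rings.
A: Extension rate ≈ 378.7 / 733 = 0.517 mm/year.
Length of B = 0.517 × 592 = 306.1 mm.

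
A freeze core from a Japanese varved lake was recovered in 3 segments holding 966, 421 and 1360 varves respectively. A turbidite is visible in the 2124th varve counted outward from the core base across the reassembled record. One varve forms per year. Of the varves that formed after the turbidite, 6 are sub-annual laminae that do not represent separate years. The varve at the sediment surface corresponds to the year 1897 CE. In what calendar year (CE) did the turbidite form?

Total varves = 966 + 421 + 1360 = 2747.
The turbidite sits at varve 2124 from the core base, so 2747 − 2124 = 623 varves formed after it.
Removing the 6 false varves leaves 623 − 6 = 617 true varves beyond the turbidite.
Counting back 617 years from 1897 CE places the turbidite in 1897 − 617 = 1280 CE.

1280 CE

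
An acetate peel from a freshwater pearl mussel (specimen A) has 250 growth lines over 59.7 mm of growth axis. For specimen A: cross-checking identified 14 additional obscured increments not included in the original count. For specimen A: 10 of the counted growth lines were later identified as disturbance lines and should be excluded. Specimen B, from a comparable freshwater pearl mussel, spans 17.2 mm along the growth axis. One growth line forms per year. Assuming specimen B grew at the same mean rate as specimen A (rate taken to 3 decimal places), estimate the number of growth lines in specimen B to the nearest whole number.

73 growth lines

Specimen A: true growth line count = 250 − 10 + 14 = 254.
A: Extension rate ≈ 59.7 / 254 = 0.235 mm per year.
Specimen B: 17.2 mm / 0.235 mm per year = 73.19 years ≈ 73 growth lines.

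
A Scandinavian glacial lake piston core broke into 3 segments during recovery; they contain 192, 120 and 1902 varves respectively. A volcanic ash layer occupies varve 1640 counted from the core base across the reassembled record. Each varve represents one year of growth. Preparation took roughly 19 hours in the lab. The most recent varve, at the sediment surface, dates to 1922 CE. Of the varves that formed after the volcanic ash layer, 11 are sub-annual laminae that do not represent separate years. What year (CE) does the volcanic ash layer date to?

Total varves = 192 + 120 + 1902 = 2214.
Between varve 1640 and the sediment surface there are 2214 − 1640 = 574 varves.
Excluding 11 false varves: 574 − 11 = 563.
1922 − 563 = 1359 CE.

1359 CE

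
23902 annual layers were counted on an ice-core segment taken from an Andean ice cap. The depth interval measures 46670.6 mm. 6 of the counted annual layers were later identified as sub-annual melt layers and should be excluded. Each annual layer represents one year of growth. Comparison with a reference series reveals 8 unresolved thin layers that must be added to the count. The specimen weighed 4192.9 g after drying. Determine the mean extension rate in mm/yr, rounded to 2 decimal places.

1.95 mm/yr

True annual layer count = 23902 − 6 + 8 = 23904.
46670.6 mm over 23904 years gives 46670.6 / 23904 ≈ 1.95 mm/yr.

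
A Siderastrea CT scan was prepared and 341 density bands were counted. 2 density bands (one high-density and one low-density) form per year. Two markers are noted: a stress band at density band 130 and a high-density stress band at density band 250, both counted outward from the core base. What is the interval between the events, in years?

250 − 130 = 120 density bands lie between the two events.
Dividing by 2 density bands per year: 120 / 2 = 60 years.

60 yr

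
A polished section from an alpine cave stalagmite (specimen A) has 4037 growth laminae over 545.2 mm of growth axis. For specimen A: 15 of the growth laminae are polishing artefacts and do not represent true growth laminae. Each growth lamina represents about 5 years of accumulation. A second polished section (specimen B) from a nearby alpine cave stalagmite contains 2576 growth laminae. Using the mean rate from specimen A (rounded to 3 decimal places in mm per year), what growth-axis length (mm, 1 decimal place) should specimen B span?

347.8 mm

Specimen A: adjusted count: 4037 − 15 = 4022 growth laminae.
Specimen A: multiplying by 5 years per growth lamina: 4022 × 5 = 20110 years.
A: 545.2 mm over 20110 years gives 545.2 / 20110 ≈ 0.027 mm per year.
Specimen B: at 5 years per growth lamina, 2576 × 5 = 12880 years. For B, 0.027 mm/year × 12880 years = 347.8 mm.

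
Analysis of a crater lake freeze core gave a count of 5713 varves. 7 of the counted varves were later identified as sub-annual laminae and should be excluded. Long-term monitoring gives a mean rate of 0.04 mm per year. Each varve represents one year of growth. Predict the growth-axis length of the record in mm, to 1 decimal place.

True varve count = 5713 − 7 = 5706.
Length ≈ 0.04 × 5706 = 228.2 mm.

228.2 mm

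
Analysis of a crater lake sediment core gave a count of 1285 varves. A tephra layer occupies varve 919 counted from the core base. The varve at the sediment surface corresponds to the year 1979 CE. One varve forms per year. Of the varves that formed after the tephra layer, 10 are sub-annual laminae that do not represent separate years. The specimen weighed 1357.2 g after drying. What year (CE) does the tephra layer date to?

The tephra layer sits at varve 919 from the core base, so 1285 − 919 = 366 varves formed after it.
Removing the 10 false varves leaves 366 − 10 = 356 true varves beyond the tephra layer.
1979 − 356 = 1623 CE.

1623 CE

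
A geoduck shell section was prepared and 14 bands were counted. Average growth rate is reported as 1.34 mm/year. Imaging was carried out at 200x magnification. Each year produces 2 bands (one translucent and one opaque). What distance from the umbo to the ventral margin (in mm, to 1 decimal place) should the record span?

With 2 bands per year, 14 / 2 = 7 years.
Length ≈ 1.34 × 7 = 9.4 mm.

9.4 mm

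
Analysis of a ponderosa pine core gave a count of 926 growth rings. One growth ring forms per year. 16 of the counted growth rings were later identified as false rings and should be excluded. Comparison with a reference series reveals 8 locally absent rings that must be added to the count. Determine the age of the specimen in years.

918 years

True growth ring count = 926 − 16 + 8 = 918.
With a one-to-one growth ring periodicity this is 918 years.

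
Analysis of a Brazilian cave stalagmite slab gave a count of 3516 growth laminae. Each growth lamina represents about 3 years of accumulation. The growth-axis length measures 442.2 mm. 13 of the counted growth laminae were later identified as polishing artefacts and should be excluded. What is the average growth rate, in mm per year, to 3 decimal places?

True growth lamina count = 3516 − 13 = 3503.
3503 growth laminae at 3 years each span 3503 × 3 = 10509 years.
Mean rate = 442.2 mm / 10509 years ≈ 0.042 mm per year.

0.042 mm per year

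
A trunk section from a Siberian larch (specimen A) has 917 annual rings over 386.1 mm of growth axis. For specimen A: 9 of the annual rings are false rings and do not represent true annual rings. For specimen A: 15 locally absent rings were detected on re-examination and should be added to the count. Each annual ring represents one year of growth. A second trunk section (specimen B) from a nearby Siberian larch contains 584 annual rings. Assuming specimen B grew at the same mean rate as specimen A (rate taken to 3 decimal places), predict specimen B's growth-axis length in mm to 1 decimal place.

244.1 mm

Specimen A: adjusted count: 917 − 9 + 15 = 923 annual rings.
A: 386.1 mm over 923 years gives 386.1 / 923 ≈ 0.418 mm/yr.
Length of B = 0.418 × 584 = 244.1 mm.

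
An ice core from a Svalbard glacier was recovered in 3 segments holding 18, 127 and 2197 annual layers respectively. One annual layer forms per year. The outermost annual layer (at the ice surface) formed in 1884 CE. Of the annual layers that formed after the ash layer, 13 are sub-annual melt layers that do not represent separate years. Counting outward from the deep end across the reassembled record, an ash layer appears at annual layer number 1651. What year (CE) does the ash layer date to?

1206 CE

Total annual layers = 18 + 127 + 2197 = 2342.
2342 − 1651 = 691 annual layers lie beyond the ash layer toward the ice surface.
691 − 13 false = 678 true annual layers after the ash layer.
Counting back 678 years from 1884 CE places the ash layer in 1884 − 678 = 1206 CE.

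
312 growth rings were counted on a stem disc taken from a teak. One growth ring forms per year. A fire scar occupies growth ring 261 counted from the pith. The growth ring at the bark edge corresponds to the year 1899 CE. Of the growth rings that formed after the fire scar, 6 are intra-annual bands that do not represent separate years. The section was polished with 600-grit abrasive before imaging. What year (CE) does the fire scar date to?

The fire scar sits at growth ring 261 from the pith, so 312 − 261 = 51 growth rings formed after it.
Excluding 6 false growth rings: 51 − 6 = 45.
Counting back 45 years from 1899 CE places the fire scar in 1899 − 45 = 1854 CE.

1854 CE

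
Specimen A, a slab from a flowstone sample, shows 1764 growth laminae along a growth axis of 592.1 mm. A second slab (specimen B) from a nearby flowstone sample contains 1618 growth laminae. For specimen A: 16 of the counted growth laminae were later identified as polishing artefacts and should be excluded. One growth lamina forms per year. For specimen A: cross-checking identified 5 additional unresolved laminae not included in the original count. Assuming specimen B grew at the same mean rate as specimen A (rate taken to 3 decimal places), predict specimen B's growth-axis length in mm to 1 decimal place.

Specimen A: true growth lamina count = 1764 − 16 + 5 = 1753.
A: 592.1 mm over 1753 years gives 592.1 / 1753 ≈ 0.338 mm per year.
For B, 0.338 mm/year × 1618 years = 546.9 mm.

546.9 mm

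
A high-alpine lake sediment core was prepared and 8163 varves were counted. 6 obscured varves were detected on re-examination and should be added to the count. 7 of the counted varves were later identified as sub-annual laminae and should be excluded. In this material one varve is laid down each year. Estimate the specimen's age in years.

Adjusted count: 8163 − 7 + 6 = 8162 varves.
One varve per year makes the duration 8162 years.

8162 years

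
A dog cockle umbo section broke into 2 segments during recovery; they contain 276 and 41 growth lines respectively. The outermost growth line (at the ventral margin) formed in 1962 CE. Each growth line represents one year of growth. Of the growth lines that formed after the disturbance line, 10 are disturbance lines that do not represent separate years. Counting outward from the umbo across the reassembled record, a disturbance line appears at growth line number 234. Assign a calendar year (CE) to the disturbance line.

1889 CE

Total growth lines = 276 + 41 = 317.
The disturbance line sits at growth line 234 from the umbo, so 317 − 234 = 83 growth lines formed after it.
Removing the 10 false growth lines leaves 83 − 10 = 73 true growth lines beyond the disturbance line.
1962 − 73 = 1889 CE.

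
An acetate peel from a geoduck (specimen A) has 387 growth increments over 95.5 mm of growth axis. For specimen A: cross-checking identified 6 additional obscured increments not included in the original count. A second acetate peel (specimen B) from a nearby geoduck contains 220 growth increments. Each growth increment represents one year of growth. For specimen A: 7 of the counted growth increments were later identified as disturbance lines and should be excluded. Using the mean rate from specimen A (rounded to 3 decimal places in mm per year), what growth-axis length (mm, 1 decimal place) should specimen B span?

54.3 mm

Specimen A: after corrections the count is 387 − 7 + 6 = 386 growth increments.
A: 95.5 mm over 386 years gives 95.5 / 386 ≈ 0.247 mm/year.
B's length ≈ 0.247 × 220 = 54.3 mm.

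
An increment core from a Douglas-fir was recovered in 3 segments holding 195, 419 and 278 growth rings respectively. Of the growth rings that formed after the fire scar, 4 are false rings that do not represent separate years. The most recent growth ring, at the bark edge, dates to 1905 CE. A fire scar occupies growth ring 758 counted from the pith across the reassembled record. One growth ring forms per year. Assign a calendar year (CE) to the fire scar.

1775 CE

Total growth rings = 195 + 419 + 278 = 892.
892 − 758 = 134 growth rings lie beyond the fire scar toward the bark edge.
Excluding 4 false growth rings: 134 − 4 = 130.
The growth ring at the bark edge is 1905 CE, so the fire scar dates to 1905 − 130 = 1775 CE.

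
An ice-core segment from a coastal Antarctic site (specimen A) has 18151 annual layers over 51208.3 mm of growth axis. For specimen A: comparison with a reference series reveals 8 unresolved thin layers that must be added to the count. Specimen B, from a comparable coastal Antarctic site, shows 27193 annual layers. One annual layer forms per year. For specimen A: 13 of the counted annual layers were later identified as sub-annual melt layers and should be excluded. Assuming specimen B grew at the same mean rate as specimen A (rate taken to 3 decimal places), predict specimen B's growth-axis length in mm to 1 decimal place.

Specimen A: correcting the raw count gives 18151 − 13 + 8 = 18146 true annual layers.
A: 51208.3 mm over 18146 years gives 51208.3 / 18146 ≈ 2.822 mm/yr.
B's length ≈ 2.822 × 27193 = 76738.6 mm.

76738.6 mm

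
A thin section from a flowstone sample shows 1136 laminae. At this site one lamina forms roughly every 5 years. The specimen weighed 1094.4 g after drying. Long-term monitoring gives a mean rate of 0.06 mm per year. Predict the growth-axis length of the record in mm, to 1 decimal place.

340.8 mm

At 5 years per lamina, 1136 × 5 = 5680 years.
Length ≈ 0.06 × 5680 = 340.8 mm.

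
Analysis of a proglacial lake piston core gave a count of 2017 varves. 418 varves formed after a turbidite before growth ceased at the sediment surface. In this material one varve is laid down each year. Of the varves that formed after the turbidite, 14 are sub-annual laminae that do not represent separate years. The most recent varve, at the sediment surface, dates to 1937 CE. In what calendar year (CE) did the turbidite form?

1533 CE

418 varves post-date the turbidite.
Excluding 14 false varves: 418 − 14 = 404.
The varve at the sediment surface is 1937 CE, so the turbidite dates to 1937 − 404 = 1533 CE.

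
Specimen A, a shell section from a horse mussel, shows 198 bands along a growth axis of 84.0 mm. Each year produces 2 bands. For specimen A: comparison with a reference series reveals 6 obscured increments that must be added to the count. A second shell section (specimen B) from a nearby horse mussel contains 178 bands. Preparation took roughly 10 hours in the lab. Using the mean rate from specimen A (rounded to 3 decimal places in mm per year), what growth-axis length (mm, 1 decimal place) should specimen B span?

73.3 mm

Specimen A: correcting the raw count gives 198 + 6 = 204 true bands.
Specimen A: dividing by 2 bands per year: 204 / 2 = 102 years.
A: Mean rate = 84.0 mm / 102 years ≈ 0.824 mm/yr.
Specimen B: 178 bands at 2 per year is 178 / 2 = 89 years. Length of B = 0.824 × 89 = 73.3 mm.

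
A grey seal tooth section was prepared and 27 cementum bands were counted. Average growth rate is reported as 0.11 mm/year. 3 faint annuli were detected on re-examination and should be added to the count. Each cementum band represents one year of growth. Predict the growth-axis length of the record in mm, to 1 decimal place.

3.3 mm

Adjusted count: 27 + 3 = 30 cementum bands.
Predicted length = 0.11 mm/year × 30 years = 3.3 mm.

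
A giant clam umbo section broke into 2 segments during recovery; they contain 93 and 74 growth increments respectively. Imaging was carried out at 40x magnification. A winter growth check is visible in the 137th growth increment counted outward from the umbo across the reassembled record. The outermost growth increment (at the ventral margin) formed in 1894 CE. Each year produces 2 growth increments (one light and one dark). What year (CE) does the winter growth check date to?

Total growth increments = 93 + 74 = 167.
Between growth increment 137 and the ventral margin there are 167 − 137 = 30 growth increments.
With 2 growth increments per year, 30 / 2 = 15 years.
1894 − 15 = 1879 CE.

1879 CE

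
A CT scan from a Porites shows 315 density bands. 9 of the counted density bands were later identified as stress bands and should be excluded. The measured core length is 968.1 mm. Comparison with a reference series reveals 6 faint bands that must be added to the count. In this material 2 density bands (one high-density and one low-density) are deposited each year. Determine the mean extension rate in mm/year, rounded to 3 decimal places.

Adjusted count: 315 − 9 + 6 = 312 density bands.
Dividing by 2 density bands per year: 312 / 2 = 156 years.
Extension rate ≈ 968.1 / 156 = 6.206 mm/year.

6.206 mm/year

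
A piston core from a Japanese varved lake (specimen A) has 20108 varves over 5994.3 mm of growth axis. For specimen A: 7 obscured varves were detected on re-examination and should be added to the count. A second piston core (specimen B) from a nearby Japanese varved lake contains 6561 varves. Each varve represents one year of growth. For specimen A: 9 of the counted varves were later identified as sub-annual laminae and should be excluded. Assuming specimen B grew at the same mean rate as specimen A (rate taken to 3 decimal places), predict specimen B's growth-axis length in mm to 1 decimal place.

Specimen A: correcting the raw count gives 20108 − 9 + 7 = 20106 true varves.
A: 5994.3 mm over 20106 years gives 5994.3 / 20106 ≈ 0.298 mm per year.
Length of B = 0.298 × 6561 = 1955.2 mm.

1955.2 mm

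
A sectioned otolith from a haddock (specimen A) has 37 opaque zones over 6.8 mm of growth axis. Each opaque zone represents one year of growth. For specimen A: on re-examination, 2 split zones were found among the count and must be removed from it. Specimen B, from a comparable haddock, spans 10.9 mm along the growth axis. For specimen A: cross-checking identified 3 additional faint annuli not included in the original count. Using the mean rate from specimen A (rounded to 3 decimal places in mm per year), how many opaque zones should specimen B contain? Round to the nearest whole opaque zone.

Specimen A: correcting the raw count gives 37 − 2 + 3 = 38 true opaque zones.
A: Extension rate ≈ 6.8 / 38 = 0.179 mm/year.
Specimen B: 10.9 mm / 0.179 mm per year = 60.89 years ≈ 61 opaque zones.

61 opaque zones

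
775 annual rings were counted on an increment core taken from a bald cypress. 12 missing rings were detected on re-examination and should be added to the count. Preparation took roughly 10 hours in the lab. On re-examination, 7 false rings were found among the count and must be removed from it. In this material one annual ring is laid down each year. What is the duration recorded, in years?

780 years

Adjusted count: 775 − 7 + 12 = 780 annual rings.
At one annual ring per year, that is 780 years.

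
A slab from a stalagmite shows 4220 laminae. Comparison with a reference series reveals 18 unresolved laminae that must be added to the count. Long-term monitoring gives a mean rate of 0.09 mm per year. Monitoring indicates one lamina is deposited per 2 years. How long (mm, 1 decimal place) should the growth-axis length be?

Correcting the raw count gives 4220 + 18 = 4238 true laminae.
At 2 years per lamina, 4238 × 2 = 8476 years.
Length ≈ 0.09 × 8476 = 762.8 mm.

762.8 mm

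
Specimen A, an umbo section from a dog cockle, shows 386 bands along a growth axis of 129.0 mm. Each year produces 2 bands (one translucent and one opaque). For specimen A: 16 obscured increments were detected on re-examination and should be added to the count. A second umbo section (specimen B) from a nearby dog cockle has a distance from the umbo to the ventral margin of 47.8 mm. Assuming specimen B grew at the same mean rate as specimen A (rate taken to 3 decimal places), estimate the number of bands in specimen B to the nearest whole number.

149 bands

Specimen A: true band count = 386 + 16 = 402.
Specimen A: with 2 bands per year, 402 / 2 = 201 years.
A: 129.0 mm over 201 years gives 129.0 / 201 ≈ 0.642 mm/yr.
Specimen B: 47.8 mm / 0.642 mm per year = 74.45 years; at 2 bands per year that is 74.45 × 2 ≈ 149 bands.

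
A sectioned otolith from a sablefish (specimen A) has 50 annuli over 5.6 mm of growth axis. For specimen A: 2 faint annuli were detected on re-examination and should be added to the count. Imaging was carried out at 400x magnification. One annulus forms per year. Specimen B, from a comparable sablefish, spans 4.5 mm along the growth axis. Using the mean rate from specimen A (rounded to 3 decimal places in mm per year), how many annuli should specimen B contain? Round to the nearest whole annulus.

42 annuli

Specimen A: correcting the raw count gives 50 + 2 = 52 true annuli.
A: Extension rate ≈ 5.6 / 52 = 0.108 mm/year.
For B, 4.5 / 0.108 = 41.67 years ≈ 42 annuli.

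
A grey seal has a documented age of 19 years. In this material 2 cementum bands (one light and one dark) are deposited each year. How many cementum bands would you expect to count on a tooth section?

19 years at 2 cementum bands per year gives 19 × 2 = 38 cementum bands.
So 38 cementum bands should be present.

38 cementum bands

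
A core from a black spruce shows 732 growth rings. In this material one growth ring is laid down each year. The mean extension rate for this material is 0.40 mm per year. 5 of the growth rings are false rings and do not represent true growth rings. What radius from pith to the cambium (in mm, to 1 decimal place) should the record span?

290.8 mm

Correcting the raw count gives 732 − 5 = 727 true growth rings.
Predicted length = 0.40 mm/year × 727 years = 290.8 mm.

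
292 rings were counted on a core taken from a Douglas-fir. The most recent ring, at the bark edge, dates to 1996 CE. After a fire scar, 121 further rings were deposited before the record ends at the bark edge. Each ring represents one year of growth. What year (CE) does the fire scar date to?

121 rings formed after the fire scar.
The ring at the bark edge is 1996 CE, so the fire scar dates to 1996 − 121 = 1875 CE.

1875 CE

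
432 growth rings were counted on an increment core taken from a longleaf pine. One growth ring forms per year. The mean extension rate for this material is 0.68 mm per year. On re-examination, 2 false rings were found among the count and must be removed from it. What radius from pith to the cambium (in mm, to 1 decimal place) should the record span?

After corrections the count is 432 − 2 = 430 growth rings.
Predicted length = 0.68 mm/year × 430 years = 292.4 mm.

292.4 mm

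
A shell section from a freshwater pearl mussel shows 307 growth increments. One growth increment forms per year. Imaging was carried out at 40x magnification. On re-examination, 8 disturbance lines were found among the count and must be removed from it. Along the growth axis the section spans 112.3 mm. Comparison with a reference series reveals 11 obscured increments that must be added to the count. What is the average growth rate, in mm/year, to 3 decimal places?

Correcting the raw count gives 307 − 8 + 11 = 310 true growth increments.
Mean rate = 112.3 mm / 310 years ≈ 0.362 mm/year.

0.362 mm/year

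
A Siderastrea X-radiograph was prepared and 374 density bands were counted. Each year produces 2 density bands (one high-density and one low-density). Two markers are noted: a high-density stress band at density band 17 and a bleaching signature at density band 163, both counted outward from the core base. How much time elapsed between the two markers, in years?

Separation: 163 − 17 = 146 density bands.
With 2 density bands per year, 146 / 2 = 73 years.

73 years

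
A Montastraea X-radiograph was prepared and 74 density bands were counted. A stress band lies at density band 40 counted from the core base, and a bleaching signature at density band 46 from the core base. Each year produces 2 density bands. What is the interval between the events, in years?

Separation: 46 − 40 = 6 density bands.
Dividing by 2 density bands per year: 6 / 2 = 3 years.

3 yr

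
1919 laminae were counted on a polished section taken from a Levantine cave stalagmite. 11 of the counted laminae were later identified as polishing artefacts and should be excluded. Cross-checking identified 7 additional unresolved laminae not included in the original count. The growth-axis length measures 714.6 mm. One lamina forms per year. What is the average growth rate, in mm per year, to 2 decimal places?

0.37 mm per year

Adjusted count: 1919 − 11 + 7 = 1915 laminae.
714.6 mm over 1915 years gives 714.6 / 1915 ≈ 0.37 mm per year.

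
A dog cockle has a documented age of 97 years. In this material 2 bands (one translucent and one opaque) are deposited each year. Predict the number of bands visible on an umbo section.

194 bands

Expected bands: 97 × 2 = 194.
So 194 bands should be present.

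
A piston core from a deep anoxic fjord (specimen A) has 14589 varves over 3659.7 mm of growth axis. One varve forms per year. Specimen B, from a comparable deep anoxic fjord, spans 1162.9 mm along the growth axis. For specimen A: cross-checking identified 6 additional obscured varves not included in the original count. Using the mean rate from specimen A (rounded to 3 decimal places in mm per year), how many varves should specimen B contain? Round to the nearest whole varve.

4633 varves

Specimen A: after corrections the count is 14589 + 6 = 14595 varves.
A: Extension rate ≈ 3659.7 / 14595 = 0.251 mm/year.
For B, 1162.9 / 0.251 = 4633.07 years ≈ 4633 varves.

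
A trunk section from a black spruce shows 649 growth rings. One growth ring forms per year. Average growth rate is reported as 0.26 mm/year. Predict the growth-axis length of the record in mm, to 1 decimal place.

168.7 mm

649 years of growth are recorded.
Predicted length = 0.26 mm/year × 649 years = 168.7 mm.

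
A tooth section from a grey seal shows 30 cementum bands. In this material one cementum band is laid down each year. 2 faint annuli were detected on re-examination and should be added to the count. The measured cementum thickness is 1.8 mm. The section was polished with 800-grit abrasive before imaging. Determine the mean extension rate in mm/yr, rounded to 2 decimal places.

0.06 mm/yr

True cementum band count = 30 + 2 = 32.
Extension rate ≈ 1.8 / 32 = 0.06 mm/yr.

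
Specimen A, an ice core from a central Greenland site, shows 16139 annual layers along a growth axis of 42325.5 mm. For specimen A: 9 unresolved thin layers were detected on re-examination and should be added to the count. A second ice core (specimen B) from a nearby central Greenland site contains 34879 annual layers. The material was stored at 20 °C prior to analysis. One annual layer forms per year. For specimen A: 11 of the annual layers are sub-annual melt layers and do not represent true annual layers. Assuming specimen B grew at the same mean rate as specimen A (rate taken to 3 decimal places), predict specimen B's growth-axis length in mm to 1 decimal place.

91487.6 mm

Specimen A: correcting the raw count gives 16139 − 11 + 9 = 16137 true annual layers.
A: 42325.5 mm over 16137 years gives 42325.5 / 16137 ≈ 2.623 mm/yr.
B's length ≈ 2.623 × 34879 = 91487.6 mm.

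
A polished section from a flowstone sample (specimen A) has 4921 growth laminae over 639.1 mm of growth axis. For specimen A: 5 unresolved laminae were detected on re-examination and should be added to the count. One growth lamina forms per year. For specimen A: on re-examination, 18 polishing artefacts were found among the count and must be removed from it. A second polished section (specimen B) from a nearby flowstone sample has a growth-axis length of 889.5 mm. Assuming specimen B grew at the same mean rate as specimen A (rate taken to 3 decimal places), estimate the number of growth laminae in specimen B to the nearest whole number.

Specimen A: true growth lamina count = 4921 − 18 + 5 = 4908.
A: 639.1 mm over 4908 years gives 639.1 / 4908 ≈ 0.130 mm/yr.
B spans 889.5 / 0.130 = 6842.31 years ≈ 6842 growth laminae.

6842 growth laminae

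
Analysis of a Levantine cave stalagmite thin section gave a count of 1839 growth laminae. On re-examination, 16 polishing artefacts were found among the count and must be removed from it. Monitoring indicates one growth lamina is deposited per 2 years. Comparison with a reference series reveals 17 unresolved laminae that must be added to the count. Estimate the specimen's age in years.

3680 years

True growth lamina count = 1839 − 16 + 17 = 1840.
At 2 years per growth lamina, 1840 × 2 = 3680 years.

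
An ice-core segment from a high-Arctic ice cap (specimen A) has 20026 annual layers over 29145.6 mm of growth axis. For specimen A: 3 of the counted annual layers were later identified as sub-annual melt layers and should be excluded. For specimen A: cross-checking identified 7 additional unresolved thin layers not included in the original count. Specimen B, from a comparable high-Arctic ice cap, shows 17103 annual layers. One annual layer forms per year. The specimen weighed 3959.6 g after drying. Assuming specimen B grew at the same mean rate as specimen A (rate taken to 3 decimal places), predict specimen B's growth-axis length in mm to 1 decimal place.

24884.9 mm

Specimen A: after corrections the count is 20026 − 3 + 7 = 20030 annual layers.
A: Extension rate ≈ 29145.6 / 20030 = 1.455 mm/yr.
Length of B = 1.455 × 17103 = 24884.9 mm.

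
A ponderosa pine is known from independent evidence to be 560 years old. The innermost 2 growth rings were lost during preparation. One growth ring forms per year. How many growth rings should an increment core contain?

558 growth rings

One growth ring per year gives 560 growth rings over 560 years.
Less the 2 uncaptured growth rings: 560 − 2 = 558.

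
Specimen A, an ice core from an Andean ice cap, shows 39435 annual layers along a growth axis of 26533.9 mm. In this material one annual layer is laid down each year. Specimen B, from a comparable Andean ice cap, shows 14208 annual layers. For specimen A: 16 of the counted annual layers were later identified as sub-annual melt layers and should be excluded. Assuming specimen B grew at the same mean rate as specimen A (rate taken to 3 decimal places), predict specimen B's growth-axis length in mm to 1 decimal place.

Specimen A: adjusted count: 39435 − 16 = 39419 annual layers.
A: Mean rate = 26533.9 mm / 39419 years ≈ 0.673 mm/yr.
For B, 0.673 mm/year × 14208 years = 9562.0 mm.

9562.0 mm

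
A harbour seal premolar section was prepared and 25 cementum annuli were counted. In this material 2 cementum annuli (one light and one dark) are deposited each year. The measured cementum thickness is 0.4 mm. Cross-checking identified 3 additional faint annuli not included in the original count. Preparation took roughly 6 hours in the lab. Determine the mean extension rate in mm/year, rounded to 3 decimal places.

After corrections the count is 25 + 3 = 28 cementum annuli.
28 cementum annuli at 2 per year is 28 / 2 = 14 years.
Mean rate = 0.4 mm / 14 years ≈ 0.029 mm/year.

0.029 mm/year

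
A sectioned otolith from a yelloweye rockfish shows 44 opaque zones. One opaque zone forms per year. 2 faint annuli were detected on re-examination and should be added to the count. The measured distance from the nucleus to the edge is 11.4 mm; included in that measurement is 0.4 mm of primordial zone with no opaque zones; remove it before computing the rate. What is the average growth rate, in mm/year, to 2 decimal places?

After corrections the count is 44 + 2 = 46 opaque zones.
Net length = 11.4 − 0.4 = 11.0 mm.
Mean rate = 11.0 mm / 46 years ≈ 0.24 mm/year.

0.24 mm/year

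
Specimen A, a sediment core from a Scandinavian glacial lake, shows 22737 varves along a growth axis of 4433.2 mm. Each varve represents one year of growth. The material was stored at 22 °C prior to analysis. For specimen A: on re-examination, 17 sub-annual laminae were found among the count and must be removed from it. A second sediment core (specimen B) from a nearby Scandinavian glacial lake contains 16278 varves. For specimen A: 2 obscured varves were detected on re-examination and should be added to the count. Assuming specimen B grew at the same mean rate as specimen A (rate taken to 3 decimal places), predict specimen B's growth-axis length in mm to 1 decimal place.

3174.2 mm

Specimen A: true varve count = 22737 − 17 + 2 = 22722.
A: Extension rate ≈ 4433.2 / 22722 = 0.195 mm/yr.
B's length ≈ 0.195 × 16278 = 3174.2 mm.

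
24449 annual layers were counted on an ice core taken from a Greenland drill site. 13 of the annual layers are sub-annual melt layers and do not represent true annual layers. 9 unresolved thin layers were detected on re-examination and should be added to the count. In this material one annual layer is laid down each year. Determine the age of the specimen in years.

24445 yr

True annual layer count = 24449 − 13 + 9 = 24445.
At one annual layer per year, that is 24445 years.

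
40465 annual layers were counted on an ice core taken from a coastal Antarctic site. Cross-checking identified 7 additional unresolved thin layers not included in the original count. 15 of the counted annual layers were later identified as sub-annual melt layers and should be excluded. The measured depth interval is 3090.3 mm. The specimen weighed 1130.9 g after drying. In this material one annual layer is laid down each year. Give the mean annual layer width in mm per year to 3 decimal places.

0.076 mm per year

True annual layer count = 40465 − 15 + 7 = 40457.
3090.3 mm over 40457 years gives 3090.3 / 40457 ≈ 0.076 mm per year.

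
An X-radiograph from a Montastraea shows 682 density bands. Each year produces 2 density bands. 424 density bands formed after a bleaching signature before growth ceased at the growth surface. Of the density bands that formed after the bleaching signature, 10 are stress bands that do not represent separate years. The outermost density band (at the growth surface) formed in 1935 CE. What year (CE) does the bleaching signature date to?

1728 CE

424 density bands post-date the bleaching signature.
424 − 10 false = 414 true density bands after the bleaching signature.
With 2 density bands per year, 414 / 2 = 207 years.
The density band at the growth surface is 1935 CE, so the bleaching signature dates to 1935 − 207 = 1728 CE.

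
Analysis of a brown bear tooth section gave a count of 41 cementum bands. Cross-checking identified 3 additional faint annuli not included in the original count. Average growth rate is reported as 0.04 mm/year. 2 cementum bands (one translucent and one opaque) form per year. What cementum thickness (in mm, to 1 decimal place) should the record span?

0.9 mm

Adjusted count: 41 + 3 = 44 cementum bands.
Dividing by 2 cementum bands per year: 44 / 2 = 22 years.
Predicted length = 0.04 mm/year × 22 years = 0.9 mm.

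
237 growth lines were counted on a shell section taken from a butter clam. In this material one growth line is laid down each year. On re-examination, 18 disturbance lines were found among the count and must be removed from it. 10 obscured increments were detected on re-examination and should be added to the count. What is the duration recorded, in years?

Adjusted count: 237 − 18 + 10 = 229 growth lines.
At one growth line per year, that is 229 years.

229 years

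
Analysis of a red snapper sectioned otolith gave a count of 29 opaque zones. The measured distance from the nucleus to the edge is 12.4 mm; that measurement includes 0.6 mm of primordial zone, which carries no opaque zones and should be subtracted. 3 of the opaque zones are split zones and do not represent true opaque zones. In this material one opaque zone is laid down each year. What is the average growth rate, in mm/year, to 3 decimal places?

True opaque zone count = 29 − 3 = 26.
Net length = 12.4 − 0.6 = 11.8 mm.
Mean rate = 11.8 mm / 26 years ≈ 0.454 mm/year.

0.454 mm/year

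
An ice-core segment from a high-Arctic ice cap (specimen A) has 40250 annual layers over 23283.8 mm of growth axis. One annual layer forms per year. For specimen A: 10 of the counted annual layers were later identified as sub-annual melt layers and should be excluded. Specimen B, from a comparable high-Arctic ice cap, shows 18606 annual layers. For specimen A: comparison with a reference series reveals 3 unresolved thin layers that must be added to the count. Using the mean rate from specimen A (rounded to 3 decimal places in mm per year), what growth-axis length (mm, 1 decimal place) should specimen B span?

10772.9 mm

Specimen A: true annual layer count = 40250 − 10 + 3 = 40243.
A: Mean rate = 23283.8 mm / 40243 years ≈ 0.579 mm/year.
B's length ≈ 0.579 × 18606 = 10772.9 mm.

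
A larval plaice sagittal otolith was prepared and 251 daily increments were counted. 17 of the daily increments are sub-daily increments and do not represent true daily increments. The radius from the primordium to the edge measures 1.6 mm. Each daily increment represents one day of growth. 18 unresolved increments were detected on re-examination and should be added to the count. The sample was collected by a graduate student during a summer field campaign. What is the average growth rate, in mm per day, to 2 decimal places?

True daily increment count = 251 − 17 + 18 = 252.
Mean rate = 1.6 mm / 252 days ≈ 0.01 mm per day.

0.01 mm per day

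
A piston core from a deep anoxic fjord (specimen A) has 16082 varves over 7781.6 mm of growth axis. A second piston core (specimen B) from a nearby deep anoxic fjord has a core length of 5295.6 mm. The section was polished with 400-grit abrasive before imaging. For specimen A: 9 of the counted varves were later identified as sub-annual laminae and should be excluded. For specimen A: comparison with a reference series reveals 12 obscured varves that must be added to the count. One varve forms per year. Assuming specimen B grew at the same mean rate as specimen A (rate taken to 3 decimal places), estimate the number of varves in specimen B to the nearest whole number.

Specimen A: adjusted count: 16082 − 9 + 12 = 16085 varves.
A: Extension rate ≈ 7781.6 / 16085 = 0.484 mm per year.
B spans 5295.6 / 0.484 = 10941.32 years ≈ 10941 varves.

10941 varves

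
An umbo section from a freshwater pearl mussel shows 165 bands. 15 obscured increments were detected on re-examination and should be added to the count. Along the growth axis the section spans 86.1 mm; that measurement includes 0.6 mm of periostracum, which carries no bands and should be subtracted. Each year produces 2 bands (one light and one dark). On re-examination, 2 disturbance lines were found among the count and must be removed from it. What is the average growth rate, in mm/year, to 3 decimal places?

Correcting the raw count gives 165 − 2 + 15 = 178 true bands.
Dividing by 2 bands per year: 178 / 2 = 89 years.
Net length = 86.1 − 0.6 = 85.5 mm.
Extension rate ≈ 85.5 / 89 = 0.961 mm/year.

0.961 mm/year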